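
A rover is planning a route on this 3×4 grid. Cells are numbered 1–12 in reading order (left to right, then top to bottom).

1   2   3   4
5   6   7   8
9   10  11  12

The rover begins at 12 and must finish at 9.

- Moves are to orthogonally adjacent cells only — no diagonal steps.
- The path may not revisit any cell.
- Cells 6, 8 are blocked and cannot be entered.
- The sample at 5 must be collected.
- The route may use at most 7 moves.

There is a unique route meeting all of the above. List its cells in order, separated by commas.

The budget equals the shortest possible length, so every move has to be on a shortest route through the required cells.
Route from 12: left 1 to 11, up 2 to 3, left 2 to 1, down 2 to 9 — 7 moves in all.
Check: all required cells visited; 7 ≤ 7 moves.

12, 11, 7, 3, 2, 1, 5, 9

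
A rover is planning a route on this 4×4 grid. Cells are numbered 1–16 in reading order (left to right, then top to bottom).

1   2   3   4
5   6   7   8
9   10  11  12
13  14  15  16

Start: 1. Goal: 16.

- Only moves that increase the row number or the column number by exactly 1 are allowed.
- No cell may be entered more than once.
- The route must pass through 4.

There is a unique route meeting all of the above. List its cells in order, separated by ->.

Moves only go right or down, so the column and row indices never decrease.
Route from 1: right 3 to 4, down 3 to 16 — 6 moves in all.
Check: all required cells visited.

1 -> 2 -> 3 -> 4 -> 8 -> 12 -> 16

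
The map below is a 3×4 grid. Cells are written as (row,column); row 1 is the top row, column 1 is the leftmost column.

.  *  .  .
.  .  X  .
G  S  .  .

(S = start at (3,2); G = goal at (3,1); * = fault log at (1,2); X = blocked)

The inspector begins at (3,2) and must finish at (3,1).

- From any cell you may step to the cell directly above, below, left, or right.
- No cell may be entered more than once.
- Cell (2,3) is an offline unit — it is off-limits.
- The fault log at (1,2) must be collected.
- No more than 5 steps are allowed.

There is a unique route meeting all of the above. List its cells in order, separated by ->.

The 5-move cap with required stops at (1,2) leaves no slack for detours.
Route from (3,2): up 2 to (1,2), left 1 to (1,1), down 2 to (3,1) — 5 moves in all.
Check: all required cells visited; 5 ≤ 5 moves.

(3,2) -> (2,2) -> (1,2) -> (1,1) -> (2,1) -> (3,1)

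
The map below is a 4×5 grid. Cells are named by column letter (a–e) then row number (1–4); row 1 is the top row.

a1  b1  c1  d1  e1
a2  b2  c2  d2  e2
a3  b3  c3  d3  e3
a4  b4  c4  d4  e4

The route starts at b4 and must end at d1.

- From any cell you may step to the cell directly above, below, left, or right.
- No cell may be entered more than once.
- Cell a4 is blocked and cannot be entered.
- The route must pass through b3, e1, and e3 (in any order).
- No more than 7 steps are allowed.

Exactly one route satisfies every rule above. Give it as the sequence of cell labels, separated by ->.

The 7-move cap with required stops at b3, e1, e3 leaves no slack for detours.
Route from b4: up to b3, 3× right (reaching e3), 2× up (reaching e1), left to d1 — 7 moves in all.
Check: all required cells visited; 7 ≤ 7 moves.

b4 -> b3 -> c3 -> d3 -> e3 -> e2 -> e1 -> d1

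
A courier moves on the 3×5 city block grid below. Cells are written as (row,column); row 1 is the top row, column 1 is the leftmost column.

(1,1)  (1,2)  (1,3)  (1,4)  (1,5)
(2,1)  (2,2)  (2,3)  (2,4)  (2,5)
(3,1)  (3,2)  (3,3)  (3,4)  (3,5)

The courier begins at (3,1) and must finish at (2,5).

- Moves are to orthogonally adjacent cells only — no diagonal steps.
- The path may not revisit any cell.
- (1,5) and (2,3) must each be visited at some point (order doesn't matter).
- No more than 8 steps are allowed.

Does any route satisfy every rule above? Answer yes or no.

One route that works: (3,1) → (2,1) → (2,2) → (2,3) → (1,3) → (1,4) → (1,5) → (2,5).

yes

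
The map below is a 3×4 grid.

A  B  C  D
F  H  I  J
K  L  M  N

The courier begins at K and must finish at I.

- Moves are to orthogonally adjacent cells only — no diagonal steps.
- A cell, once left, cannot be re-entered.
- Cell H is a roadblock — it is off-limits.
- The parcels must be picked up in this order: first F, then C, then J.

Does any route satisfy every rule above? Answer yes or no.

One route that works: K → F → A → B → C → D → J → I.

yes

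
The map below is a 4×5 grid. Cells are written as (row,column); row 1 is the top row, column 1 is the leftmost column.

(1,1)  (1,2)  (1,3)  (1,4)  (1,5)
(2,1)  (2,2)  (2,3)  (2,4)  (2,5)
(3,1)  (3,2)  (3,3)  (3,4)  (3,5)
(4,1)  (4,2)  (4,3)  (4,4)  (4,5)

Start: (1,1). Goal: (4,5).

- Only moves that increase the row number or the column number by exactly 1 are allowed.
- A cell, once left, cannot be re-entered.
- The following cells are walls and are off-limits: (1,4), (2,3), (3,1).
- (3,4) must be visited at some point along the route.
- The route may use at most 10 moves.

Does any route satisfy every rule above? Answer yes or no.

One route that works: (1,1) → (2,1) → (2,2) → (3,2) → (3,3) → (3,4) → (4,4) → (4,5).

yes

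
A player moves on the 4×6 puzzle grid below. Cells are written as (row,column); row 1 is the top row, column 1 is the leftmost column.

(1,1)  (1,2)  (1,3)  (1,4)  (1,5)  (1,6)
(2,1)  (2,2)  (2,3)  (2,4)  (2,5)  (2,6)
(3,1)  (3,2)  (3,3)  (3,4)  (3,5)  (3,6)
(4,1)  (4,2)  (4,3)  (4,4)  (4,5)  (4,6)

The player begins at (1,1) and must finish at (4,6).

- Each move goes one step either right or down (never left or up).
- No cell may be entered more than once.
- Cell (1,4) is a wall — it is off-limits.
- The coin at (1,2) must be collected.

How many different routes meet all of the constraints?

A right/down-only route from (1,1) to (4,6) makes exactly 3 down-moves and 5 right-moves in some order.
With no other constraints that would be C(8,3) = 56 routes.
Split at (1,2) and multiply the segment counts (each segment already excludes blocked cells): (1,1)→(1,2): 1; (1,2)→(4,6): 25; product = 25.
That gives 25 routes.

25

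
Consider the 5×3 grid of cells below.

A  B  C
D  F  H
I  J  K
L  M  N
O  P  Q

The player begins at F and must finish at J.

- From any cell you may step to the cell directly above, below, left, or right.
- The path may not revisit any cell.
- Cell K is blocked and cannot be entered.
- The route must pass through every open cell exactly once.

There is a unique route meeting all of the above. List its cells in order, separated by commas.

Need to visit all 14 open cells exactly once, starting at F and ending at J.
Cell O has only two open neighbours (L and P), so the path must pass straight through it: one of those is the cell it's entered from and the other is where it exits.
Route from F: right 1 to H, up 1 to C, left 2 to A, down 4 to O, right 2 to Q, up 1 to N, left 1 to M, up 1 to J — 13 moves in all.
Check: all 14 open cells covered.

F, H, C, B, A, D, I, L, O, P, Q, N, M, J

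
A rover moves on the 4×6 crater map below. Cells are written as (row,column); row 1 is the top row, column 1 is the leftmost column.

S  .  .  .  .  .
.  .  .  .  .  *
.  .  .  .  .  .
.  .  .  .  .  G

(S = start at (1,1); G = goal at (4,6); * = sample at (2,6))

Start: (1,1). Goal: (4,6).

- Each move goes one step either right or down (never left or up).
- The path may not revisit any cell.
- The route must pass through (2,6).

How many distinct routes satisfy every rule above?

6

A right/down-only route from (1,1) to (4,6) makes exactly 3 down-moves and 5 right-moves in some order.
With no other constraints that would be C(8,3) = 56 routes.
Split at (2,6) and multiply the segment counts: (1,1)→(2,6): 6; (2,6)→(4,6): 1; product = 6.
That gives 6 routes.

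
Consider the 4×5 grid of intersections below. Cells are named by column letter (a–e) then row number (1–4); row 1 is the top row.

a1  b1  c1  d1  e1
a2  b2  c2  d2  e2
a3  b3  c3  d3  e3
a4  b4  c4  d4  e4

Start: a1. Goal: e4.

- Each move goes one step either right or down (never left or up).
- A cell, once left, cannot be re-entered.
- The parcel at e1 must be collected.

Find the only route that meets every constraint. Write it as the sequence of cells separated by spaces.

a1 b1 c1 d1 e1 e2 e3 e4

Moves only go right or down, so the column and row indices never decrease.
Route from a1: 4× right (reaching e1), 3× down (reaching e4) — 7 moves in all.
Check: all required cells visited.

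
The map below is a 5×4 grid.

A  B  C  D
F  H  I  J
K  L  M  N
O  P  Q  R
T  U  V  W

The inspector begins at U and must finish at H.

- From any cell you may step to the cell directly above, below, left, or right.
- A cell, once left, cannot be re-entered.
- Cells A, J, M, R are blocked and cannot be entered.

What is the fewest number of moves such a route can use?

The Manhattan distance from U to H is |5−2| + |2−2| = 3, so at least 3 moves are needed.
A route of 3 moves achieves this: U → P → L → H.
Since 3 matches the lower bound, it is optimal.

3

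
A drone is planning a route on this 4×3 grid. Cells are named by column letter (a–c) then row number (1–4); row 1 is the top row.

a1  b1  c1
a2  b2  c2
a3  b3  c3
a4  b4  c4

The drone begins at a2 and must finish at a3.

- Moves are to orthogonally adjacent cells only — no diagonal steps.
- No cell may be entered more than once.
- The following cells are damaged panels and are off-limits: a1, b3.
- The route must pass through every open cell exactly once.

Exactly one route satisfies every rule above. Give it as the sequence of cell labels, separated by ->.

a2 -> b2 -> b1 -> c1 -> c2 -> c3 -> c4 -> b4 -> a4 -> a3

Need to visit all 10 open cells exactly once, starting at a2 and ending at a3.
Cell b1 has only two open neighbours (b2 and c1), so the path must pass straight through it: one of those is the cell it's entered from and the other is where it exits.
Route from a2: right to b2, up to b1, right to c1, 3× down (reaching c4), 2× left (reaching a4), up to a3 — 9 moves in all.
Check: all 10 open cells covered.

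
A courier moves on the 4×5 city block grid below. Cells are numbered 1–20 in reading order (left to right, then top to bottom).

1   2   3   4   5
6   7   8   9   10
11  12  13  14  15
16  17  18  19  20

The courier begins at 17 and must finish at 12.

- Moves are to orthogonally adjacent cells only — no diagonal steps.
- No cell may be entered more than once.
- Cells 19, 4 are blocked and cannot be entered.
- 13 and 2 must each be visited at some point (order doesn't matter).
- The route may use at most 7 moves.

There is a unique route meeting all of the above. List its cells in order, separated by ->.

17 -> 18 -> 13 -> 8 -> 3 -> 2 -> 7 -> 12

The budget equals the shortest possible length, so every move has to be on a shortest route through the required cells.
Route from 17: right to 18, 3× up (reaching 3), left to 2, 2× down (reaching 12) — 7 moves in all.
Check: all required cells visited; 7 ≤ 7 moves.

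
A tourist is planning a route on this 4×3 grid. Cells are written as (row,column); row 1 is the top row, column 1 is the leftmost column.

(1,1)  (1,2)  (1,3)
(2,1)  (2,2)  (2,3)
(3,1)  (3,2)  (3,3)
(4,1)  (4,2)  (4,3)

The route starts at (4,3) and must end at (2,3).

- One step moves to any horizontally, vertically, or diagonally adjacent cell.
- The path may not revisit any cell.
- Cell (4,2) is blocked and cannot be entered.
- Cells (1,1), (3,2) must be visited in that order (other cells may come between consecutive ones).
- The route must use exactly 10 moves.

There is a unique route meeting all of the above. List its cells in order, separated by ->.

(4,3) -> (3,3) -> (2,2) -> (1,3) -> (1,2) -> (1,1) -> (2,1) -> (3,1) -> (4,1) -> (3,2) -> (2,3)

The waypoints must appear in the order (1,1), (3,2), with no cell reused.
Route from (4,3): up to (3,3), up-left to (2,2), up-right to (1,3), 2× left (reaching (1,1)), 3× down (reaching (4,1)), 2× up-right (reaching (2,3)) — 10 moves in all.
Check: order respected ((1,1) at step 5, (3,2) at step 9); 10 moves as required.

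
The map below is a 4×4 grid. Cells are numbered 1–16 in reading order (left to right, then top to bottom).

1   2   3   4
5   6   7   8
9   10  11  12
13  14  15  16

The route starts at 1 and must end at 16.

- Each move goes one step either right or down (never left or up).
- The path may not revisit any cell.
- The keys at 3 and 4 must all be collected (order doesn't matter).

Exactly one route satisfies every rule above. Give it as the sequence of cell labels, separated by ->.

1 -> 2 -> 3 -> 4 -> 8 -> 12 -> 16

Moves only go right or down, so the column and row indices never decrease.
Route from 1: 3× right (reaching 4), 3× down (reaching 16) — 6 moves in all.
Check: all required cells visited.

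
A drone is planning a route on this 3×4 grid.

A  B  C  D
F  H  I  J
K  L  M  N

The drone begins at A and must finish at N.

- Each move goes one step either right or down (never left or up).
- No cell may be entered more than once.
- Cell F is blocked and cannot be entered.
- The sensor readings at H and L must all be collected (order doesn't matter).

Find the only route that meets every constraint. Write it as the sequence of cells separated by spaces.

Moves only go right or down, so the column and row indices never decrease.
Route from A: right to B, 2× down (reaching L), 2× right (reaching N) — 5 moves in all.
Check: all required cells visited.

A B H L M N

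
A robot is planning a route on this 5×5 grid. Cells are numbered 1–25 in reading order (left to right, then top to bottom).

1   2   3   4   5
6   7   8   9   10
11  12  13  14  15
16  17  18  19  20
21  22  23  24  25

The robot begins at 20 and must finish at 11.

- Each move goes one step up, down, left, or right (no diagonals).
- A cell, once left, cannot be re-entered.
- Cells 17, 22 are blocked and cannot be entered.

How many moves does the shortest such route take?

5

The Manhattan distance from 20 to 11 is |4−3| + |5−1| = 5, so at least 5 moves are needed.
A route of 5 moves achieves this: 20 → 15 → 14 → 13 → 12 → 11.
Since 5 matches the lower bound, it is optimal.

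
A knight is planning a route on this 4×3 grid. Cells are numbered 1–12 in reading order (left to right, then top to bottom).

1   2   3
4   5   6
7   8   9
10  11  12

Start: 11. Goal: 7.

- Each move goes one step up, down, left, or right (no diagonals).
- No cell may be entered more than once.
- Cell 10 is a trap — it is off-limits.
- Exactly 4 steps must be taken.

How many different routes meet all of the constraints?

2

Need simple routes of exactly 4 moves from 11 to 7 (Manhattan distance 2, so 1 moves are spent on a detour and 1 undoing it).
Enumerating: 11 8 5 4 7 | 11 12 9 8 7.
That gives 2 routes.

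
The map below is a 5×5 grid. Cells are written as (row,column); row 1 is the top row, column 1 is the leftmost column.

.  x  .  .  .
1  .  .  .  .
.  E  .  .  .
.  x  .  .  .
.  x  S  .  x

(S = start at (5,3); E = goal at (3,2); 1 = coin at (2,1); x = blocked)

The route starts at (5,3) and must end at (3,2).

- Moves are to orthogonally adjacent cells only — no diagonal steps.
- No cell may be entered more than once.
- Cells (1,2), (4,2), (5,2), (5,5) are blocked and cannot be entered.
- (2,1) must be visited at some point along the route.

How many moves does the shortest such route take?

Any route passes through (2,1) somewhere between (5,3) and (3,2). Summing Manhattan distances along the two legs ((5,3) → (2,1) → (3,2)) gives a lower bound of 5 + 2 = 7 moves.
A route of 7 moves achieves this: (5,3) → (4,3) → (3,3) → (2,3) → (2,2) → (2,1) → (3,1) → (3,2).
Since 7 matches the lower bound, it is optimal.

7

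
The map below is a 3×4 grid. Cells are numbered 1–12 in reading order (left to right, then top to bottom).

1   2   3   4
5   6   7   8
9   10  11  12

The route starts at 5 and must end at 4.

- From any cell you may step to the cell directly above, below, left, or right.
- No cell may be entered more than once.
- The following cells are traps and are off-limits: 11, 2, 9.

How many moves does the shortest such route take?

4

The Manhattan distance from 5 to 4 is |2−1| + |1−4| = 4, so at least 4 moves are needed.
A route of 4 moves achieves this: 5 → 6 → 7 → 3 → 4.
Since 4 matches the lower bound, it is optimal.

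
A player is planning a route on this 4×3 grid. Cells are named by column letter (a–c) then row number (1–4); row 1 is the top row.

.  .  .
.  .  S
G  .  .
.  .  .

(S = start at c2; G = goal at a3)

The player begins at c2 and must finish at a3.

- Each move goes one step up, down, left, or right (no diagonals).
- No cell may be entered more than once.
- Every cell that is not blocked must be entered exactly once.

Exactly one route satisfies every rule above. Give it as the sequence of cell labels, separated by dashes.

Need to visit all 12 open cells exactly once, starting at c2 and ending at a3.
Cell a1 has only two open neighbours (a2 and b1), so the path must pass straight through it: one of those is the cell it's entered from and the other is where it exits.
Route from c2: up 1 to c1, left 2 to a1, down 1 to a2, right 1 to b2, down 1 to b3, right 1 to c3, down 1 to c4, left 2 to a4, up 1 to a3 — 11 moves in all.
Check: all 12 open cells covered.

c2 - c1 - b1 - a1 - a2 - b2 - b3 - c3 - c4 - b4 - a4 - a3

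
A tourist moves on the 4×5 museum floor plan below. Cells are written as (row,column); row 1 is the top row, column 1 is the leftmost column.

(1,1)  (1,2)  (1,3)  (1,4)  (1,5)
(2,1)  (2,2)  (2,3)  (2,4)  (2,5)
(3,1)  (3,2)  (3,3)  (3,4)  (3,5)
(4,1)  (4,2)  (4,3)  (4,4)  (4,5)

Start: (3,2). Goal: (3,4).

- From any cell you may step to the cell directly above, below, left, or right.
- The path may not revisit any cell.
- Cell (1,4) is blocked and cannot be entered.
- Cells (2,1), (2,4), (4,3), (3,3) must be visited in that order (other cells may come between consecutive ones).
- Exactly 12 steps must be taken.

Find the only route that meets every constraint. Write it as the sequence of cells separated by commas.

(3,2), (3,1), (2,1), (2,2), (2,3), (2,4), (2,5), (3,5), (4,5), (4,4), (4,3), (3,3), (3,4)

The waypoints must appear in the order (2,1), (2,4), (4,3), (3,3), with no cell reused.
Route from (3,2): left 1 to (3,1), up 1 to (2,1), right 4 to (2,5), down 2 to (4,5), left 2 to (4,3), up 1 to (3,3), right 1 to (3,4) — 12 moves in all.
Check: order respected ((2,1) at step 2, (2,4) at step 5, (4,3) at step 10, (3,3) at step 11); 12 moves as required.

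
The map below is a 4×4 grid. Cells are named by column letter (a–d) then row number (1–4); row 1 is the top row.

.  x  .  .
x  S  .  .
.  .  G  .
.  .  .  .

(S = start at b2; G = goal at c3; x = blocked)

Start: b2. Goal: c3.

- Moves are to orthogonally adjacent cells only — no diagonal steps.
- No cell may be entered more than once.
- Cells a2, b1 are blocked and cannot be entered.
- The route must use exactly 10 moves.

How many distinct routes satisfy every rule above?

Need simple routes of exactly 10 moves from b2 to c3 (Manhattan distance 2, so 4 moves are spent on a detour and 4 undoing it).
Enumerating: b2 b3 b4 c4 d4 d3 d2 d1 c1 c2 c3 | b2 b3 a3 a4 b4 c4 d4 d3 d2 c2 c3 | b2 c2 c1 d1 d2 d3 d4 c4 b4 b3 c3 | b2 c2 d2 d3 d4 c4 b4 a4 a3 b3 c3.
That gives 4 routes.

4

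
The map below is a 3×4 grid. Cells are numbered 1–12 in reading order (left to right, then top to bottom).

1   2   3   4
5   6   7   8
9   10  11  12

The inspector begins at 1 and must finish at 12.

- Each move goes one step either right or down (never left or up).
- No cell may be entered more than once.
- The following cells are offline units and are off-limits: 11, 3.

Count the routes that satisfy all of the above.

A right/down-only route from 1 to 12 makes exactly 2 down-moves and 3 right-moves in some order.
With no other constraints that would be C(5,2) = 10 routes.
Subtract routes through each blocked cell (inclusion–exclusion for overlaps): − through 3: 3 − through 11: 6 + through 3&11: 1 → 2.
That gives 2 routes.

2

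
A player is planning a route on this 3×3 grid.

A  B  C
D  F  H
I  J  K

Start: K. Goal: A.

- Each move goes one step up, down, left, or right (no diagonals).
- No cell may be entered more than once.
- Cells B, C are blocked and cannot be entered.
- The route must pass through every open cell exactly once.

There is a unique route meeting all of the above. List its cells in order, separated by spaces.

Need to visit all 7 open cells exactly once, starting at K and ending at A.
Cell H has only two open neighbours (K and F), so the path must pass straight through it: one of those is the cell it's entered from and the other is where it exits.
Route from K: up 1 to H, left 1 to F, down 1 to J, left 1 to I, up 2 to A — 6 moves in all.
Check: all 7 open cells covered.

K H F J I D A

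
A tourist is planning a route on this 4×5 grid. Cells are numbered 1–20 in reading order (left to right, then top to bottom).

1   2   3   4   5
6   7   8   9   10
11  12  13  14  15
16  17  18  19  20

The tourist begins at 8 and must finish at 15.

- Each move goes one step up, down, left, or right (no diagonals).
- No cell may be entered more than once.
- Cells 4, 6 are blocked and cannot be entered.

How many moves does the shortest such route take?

3

The Manhattan distance from 8 to 15 is |2−3| + |3−5| = 3, so at least 3 moves are needed.
A route of 3 moves achieves this: 8 → 13 → 14 → 15.
Since 3 matches the lower bound, it is optimal.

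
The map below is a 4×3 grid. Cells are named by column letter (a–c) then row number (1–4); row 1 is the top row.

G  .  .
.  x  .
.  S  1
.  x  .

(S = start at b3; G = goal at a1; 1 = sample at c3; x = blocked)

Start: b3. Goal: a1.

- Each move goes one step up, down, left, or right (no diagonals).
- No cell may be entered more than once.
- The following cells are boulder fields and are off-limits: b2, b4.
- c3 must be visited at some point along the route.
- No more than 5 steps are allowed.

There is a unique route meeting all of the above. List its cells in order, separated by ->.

b3 -> c3 -> c2 -> c1 -> b1 -> a1

The 5-move cap with required stops at c3 leaves no slack for detours.
Route from b3: right 1 to c3, up 2 to c1, left 2 to a1 — 5 moves in all.
Check: all required cells visited; 5 ≤ 5 moves.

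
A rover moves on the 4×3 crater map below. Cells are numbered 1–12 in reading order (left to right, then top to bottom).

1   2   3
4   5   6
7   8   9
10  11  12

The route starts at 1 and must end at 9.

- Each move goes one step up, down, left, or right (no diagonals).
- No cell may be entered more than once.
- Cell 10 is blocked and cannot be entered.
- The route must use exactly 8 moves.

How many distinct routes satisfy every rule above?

4

Need simple routes of exactly 8 moves from 1 to 9 (Manhattan distance 4, so 2 moves are spent on a detour and 2 undoing it).
Enumerating: 1 4 7 8 5 2 3 6 9 | 1 2 5 4 7 8 11 12 9 | 1 2 3 6 5 8 11 12 9 | 1 2 3 6 5 4 7 8 9.
That gives 4 routes.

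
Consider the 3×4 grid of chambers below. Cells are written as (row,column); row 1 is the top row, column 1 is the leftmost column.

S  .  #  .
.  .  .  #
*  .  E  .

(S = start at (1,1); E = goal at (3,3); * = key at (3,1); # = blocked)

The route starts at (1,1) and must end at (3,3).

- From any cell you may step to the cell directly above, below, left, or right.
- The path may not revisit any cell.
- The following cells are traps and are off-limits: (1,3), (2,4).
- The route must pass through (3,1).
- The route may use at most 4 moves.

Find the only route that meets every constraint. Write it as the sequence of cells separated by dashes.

(1,1) - (2,1) - (3,1) - (3,2) - (3,3)

Any route must reach (3,1) and still end at (3,3) within 4 moves, so the order of the required stops is forced.
Route from (1,1): 2× down (reaching (3,1)), 2× right (reaching (3,3)) — 4 moves in all.
Check: all required cells visited; 4 ≤ 4 moves.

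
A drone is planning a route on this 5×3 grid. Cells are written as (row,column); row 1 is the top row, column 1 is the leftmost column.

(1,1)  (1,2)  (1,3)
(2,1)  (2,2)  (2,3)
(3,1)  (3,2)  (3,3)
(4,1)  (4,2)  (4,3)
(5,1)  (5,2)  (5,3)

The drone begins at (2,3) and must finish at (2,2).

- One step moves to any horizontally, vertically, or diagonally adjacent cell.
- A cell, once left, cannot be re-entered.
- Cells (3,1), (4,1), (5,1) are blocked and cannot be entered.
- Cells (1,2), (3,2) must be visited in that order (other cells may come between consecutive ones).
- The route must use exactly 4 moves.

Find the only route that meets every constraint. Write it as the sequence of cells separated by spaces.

The waypoints must appear in the order (1,2), (3,2), with no cell reused.
Route from (2,3): up-left to (1,2), down-left to (2,1), down-right to (3,2), up to (2,2) — 4 moves in all.
Check: order respected ((1,2) at step 1, (3,2) at step 3); 4 moves as required.

(2,3) (1,2) (2,1) (3,2) (2,2)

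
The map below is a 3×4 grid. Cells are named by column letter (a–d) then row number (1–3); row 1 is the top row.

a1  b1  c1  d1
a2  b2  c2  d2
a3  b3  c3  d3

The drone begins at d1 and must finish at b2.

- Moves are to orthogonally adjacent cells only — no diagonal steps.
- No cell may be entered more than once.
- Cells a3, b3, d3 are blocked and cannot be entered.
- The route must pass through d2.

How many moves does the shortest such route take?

Any route passes through d2 somewhere between d1 and b2. Summing Manhattan distances along the two legs (d1 → d2 → b2) gives a lower bound of 1 + 2 = 3 moves.
A route of 3 moves achieves this: d1 → d2 → c2 → b2.
Since 3 matches the lower bound, it is optimal.

3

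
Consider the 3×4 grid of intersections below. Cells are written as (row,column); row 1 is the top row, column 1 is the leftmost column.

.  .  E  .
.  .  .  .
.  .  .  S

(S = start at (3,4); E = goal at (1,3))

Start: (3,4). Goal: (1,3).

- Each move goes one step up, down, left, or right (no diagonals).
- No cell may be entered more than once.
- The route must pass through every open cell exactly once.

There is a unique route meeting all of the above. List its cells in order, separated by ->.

Need to visit all 12 open cells exactly once, starting at (3,4) and ending at (1,3).
Cell (1,4) has only two open neighbours ((2,4) and (1,3)), so the path must pass straight through it: one of those is the cell it's entered from and the other is where it exits.
Route from (3,4): left 3 to (3,1), up 2 to (1,1), right 1 to (1,2), down 1 to (2,2), right 2 to (2,4), up 1 to (1,4), left 1 to (1,3) — 11 moves in all.
Check: all 12 open cells covered.

(3,4) -> (3,3) -> (3,2) -> (3,1) -> (2,1) -> (1,1) -> (1,2) -> (2,2) -> (2,3) -> (2,4) -> (1,4) -> (1,3)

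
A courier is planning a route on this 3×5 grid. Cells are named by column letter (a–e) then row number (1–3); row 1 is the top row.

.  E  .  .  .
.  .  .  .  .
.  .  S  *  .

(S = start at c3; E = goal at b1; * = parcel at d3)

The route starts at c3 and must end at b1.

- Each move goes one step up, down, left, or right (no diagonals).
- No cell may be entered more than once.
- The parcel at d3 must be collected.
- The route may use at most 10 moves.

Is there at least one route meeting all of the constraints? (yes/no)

One route that works: c3 → d3 → d2 → d1 → c1 → b1.

yes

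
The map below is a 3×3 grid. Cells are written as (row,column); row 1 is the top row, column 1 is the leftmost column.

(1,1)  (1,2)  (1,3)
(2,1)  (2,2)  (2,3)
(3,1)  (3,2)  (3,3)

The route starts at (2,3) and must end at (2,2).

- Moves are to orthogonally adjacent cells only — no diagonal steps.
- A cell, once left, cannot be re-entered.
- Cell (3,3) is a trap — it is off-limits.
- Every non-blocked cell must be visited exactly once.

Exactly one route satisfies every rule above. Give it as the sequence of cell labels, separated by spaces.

Need to visit all 8 open cells exactly once, starting at (2,3) and ending at (2,2).
Cell (1,1) has only two open neighbours ((2,1) and (1,2)), so the path must pass straight through it: one of those is the cell it's entered from and the other is where it exits.
Route from (2,3): up 1 to (1,3), left 2 to (1,1), down 2 to (3,1), right 1 to (3,2), up 1 to (2,2) — 7 moves in all.
Check: all 8 open cells covered.

(2,3) (1,3) (1,2) (1,1) (2,1) (3,1) (3,2) (2,2)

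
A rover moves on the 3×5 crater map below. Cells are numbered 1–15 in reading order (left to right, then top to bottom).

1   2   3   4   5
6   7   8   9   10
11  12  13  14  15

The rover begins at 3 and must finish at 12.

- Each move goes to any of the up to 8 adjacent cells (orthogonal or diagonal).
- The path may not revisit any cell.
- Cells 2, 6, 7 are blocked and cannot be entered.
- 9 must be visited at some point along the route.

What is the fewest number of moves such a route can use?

Any route passes through 9 somewhere between 3 and 12. Summing Chebyshev distances along the two legs (3 → 9 → 12) gives a lower bound of 1 + 2 = 3 moves.
A route of 3 moves achieves this: 3 → 9 → 8 → 12.
Since 3 matches the lower bound, it is optimal.

3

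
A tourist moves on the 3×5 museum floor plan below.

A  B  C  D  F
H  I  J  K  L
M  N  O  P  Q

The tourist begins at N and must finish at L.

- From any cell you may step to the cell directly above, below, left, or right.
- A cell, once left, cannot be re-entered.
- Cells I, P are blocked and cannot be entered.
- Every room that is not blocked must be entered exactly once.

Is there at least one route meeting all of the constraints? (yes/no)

Cell Q has only one open neighbour but is neither the start nor the goal, so a Hamiltonian route would have to both enter and leave it through the same neighbour — impossible without revisiting.

no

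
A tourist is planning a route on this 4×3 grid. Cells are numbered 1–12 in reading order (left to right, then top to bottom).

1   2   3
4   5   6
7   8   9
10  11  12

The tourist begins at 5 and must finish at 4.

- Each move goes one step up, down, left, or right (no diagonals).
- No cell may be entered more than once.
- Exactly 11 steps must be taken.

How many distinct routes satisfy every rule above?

1

Need simple routes of exactly 11 moves from 5 to 4 (Manhattan distance 1, so 5 moves are spent on a detour and 5 undoing it).
Enumerating: 5 8 7 10 11 12 9 6 3 2 1 4.
That gives 1 route.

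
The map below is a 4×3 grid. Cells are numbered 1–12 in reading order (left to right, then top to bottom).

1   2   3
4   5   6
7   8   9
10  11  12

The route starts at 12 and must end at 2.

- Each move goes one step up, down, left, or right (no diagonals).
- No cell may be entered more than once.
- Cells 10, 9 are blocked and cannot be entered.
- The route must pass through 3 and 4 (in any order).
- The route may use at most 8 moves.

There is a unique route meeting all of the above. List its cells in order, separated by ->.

Any route must reach 3 and 4 and still end at 2 within 8 moves, so the order of the required stops is forced.
Route from 12: left 1 to 11, up 1 to 8, left 1 to 7, up 1 to 4, right 2 to 6, up 1 to 3, left 1 to 2 — 8 moves in all.
Check: all required cells visited; 8 ≤ 8 moves.

12 -> 11 -> 8 -> 7 -> 4 -> 5 -> 6 -> 3 -> 2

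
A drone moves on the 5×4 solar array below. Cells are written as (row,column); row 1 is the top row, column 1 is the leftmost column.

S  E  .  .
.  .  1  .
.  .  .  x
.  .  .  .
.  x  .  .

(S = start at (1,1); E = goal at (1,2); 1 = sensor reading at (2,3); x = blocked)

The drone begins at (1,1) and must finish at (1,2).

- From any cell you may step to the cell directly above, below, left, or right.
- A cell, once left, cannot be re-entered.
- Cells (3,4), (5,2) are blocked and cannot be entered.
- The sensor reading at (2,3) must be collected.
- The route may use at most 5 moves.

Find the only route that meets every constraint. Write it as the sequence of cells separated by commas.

(1,1), (2,1), (2,2), (2,3), (1,3), (1,2)

The 5-move cap with required stops at (2,3) leaves no slack for detours.
Route from (1,1): down to (2,1), 2× right (reaching (2,3)), up to (1,3), left to (1,2) — 5 moves in all.
Check: all required cells visited; 5 ≤ 5 moves.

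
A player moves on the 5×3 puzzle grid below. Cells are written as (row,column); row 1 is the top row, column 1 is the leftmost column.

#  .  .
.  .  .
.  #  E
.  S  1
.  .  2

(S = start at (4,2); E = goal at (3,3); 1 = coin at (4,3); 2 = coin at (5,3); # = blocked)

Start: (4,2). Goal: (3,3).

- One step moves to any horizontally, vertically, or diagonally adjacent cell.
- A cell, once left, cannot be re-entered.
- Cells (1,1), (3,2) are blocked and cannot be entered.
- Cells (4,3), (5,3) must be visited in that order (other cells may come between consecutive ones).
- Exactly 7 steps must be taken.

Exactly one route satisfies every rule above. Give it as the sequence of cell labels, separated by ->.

(4,2) -> (4,3) -> (5,3) -> (5,2) -> (4,1) -> (3,1) -> (2,2) -> (3,3)

The waypoints must appear in the order (4,3), (5,3), with no cell reused.
Route from (4,2): right to (4,3), down to (5,3), left to (5,2), up-left to (4,1), up to (3,1), up-right to (2,2), down-right to (3,3) — 7 moves in all.
Check: order respected (1 at step 1, 2 at step 2); 7 moves as required.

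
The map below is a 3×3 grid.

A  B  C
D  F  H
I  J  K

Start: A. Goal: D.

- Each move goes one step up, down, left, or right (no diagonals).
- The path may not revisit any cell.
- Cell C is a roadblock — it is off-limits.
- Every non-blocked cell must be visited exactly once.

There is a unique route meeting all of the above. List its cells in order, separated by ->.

Need to visit all 8 open cells exactly once, starting at A and ending at D.
Route from A: right 1 to B, down 1 to F, right 1 to H, down 1 to K, left 2 to I, up 1 to D — 7 moves in all.
Check: all 8 open cells covered.

A -> B -> F -> H -> K -> J -> I -> D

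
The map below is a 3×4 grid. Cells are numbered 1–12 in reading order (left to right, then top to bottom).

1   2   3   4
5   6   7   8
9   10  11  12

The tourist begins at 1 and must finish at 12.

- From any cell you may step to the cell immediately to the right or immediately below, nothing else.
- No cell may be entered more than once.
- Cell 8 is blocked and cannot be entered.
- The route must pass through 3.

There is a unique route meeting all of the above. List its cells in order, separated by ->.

1 -> 2 -> 3 -> 7 -> 11 -> 12

Moves only go right or down, so the column and row indices never decrease.
Route from 1: right 2 to 3, down 2 to 11, right 1 to 12 — 5 moves in all.
Check: all required cells visited.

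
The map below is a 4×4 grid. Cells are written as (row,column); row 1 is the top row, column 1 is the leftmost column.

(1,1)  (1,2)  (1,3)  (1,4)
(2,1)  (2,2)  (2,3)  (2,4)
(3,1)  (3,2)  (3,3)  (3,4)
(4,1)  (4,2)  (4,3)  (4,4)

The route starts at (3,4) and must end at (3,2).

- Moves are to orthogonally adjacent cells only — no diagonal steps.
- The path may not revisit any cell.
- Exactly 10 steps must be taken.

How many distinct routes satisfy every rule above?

Need simple routes of exactly 10 moves from (3,4) to (3,2) (Manhattan distance 2, so 4 moves are spent on a detour and 4 undoing it).
Branch systematically from the start, pruning whenever the remaining move budget drops below the Manhattan distance to (3,2) or differs from it in parity. Grouping the completions by first move — via (2,4): 12; via (4,4): 8; via (3,3): 7 — and summing: 12 + 8 + 7 = 27.
That gives 27 routes.

27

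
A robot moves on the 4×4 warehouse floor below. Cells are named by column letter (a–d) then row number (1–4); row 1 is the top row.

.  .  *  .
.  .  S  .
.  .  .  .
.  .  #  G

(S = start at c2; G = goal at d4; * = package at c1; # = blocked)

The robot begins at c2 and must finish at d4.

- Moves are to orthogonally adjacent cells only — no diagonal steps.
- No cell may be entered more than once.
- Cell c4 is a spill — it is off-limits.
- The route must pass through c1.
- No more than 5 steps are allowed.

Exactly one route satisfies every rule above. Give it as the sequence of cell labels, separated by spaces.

c2 c1 d1 d2 d3 d4

Any route must reach c1 and still end at d4 within 5 moves, so the order of the required stops is forced.
Route from c2: up 1 to c1, right 1 to d1, down 3 to d4 — 5 moves in all.
Check: all required cells visited; 5 ≤ 5 moves.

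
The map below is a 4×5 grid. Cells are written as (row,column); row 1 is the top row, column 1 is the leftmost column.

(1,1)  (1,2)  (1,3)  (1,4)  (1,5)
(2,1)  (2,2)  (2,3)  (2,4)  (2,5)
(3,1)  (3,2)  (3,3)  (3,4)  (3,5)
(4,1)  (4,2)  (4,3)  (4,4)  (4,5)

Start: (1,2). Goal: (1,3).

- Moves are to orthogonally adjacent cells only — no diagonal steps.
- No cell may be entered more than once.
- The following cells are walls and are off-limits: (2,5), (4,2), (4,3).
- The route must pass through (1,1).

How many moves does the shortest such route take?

Any route passes through (1,1) somewhere between (1,2) and (1,3). Summing Manhattan distances along the two legs ((1,2) → (1,1) → (1,3)) gives a lower bound of 1 + 2 = 3 moves.
The shortest route satisfying every rule uses 5 moves: (1,2) → (1,1) → (2,1) → (2,2) → (2,3) → (1,3).
The bound of 3 isn't tight here; checking systematically, no route of length 3 through 4 satisfies every constraint, so 5 is the minimum.

5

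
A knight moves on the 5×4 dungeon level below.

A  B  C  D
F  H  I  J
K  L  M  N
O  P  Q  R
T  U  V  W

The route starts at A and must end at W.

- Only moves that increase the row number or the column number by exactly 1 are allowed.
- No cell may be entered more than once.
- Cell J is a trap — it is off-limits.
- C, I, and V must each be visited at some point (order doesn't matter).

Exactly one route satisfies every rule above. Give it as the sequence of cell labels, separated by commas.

A, B, C, I, M, Q, V, W

Moves only go right or down, so the column and row indices never decrease.
Route from A: 2× right (reaching C), 4× down (reaching V), right to W — 7 moves in all.
Check: all required cells visited.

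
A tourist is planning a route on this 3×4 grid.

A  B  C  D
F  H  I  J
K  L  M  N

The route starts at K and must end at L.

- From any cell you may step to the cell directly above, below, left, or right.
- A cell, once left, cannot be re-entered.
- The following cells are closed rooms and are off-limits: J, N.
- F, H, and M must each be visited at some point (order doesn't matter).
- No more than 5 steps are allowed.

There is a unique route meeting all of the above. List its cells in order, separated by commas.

Any route must reach F, H, and M and still end at L within 5 moves, so the order of the required stops is forced.
Route from K: up 1 to F, right 2 to I, down 1 to M, left 1 to L — 5 moves in all.
Check: all required cells visited; 5 ≤ 5 moves.

K, F, H, I, M, L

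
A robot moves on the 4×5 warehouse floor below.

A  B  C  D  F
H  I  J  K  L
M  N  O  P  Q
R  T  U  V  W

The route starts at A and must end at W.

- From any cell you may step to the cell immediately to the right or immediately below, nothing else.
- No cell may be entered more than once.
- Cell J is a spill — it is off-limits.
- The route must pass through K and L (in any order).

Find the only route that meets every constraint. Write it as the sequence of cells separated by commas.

A, B, C, D, K, L, Q, W

Moves only go right or down, so the column and row indices never decrease.
Route from A: right 3 to D, down 1 to K, right 1 to L, down 2 to W — 7 moves in all.
Check: all required cells visited.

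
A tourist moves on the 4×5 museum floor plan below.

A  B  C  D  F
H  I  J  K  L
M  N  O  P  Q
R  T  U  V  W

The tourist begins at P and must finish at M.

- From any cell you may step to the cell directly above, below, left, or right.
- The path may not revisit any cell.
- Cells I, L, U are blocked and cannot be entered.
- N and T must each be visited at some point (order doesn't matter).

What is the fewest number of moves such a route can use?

5

Any route passes through N and T in some order between P and M. Summing Manhattan distances along each leg and taking the cheapest ordering (P → N → T → M) gives a lower bound of 2 + 1 + 2 = 5 moves.
A route of 5 moves achieves this: P → O → N → T → R → M.
Since 5 matches the lower bound, it is optimal.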